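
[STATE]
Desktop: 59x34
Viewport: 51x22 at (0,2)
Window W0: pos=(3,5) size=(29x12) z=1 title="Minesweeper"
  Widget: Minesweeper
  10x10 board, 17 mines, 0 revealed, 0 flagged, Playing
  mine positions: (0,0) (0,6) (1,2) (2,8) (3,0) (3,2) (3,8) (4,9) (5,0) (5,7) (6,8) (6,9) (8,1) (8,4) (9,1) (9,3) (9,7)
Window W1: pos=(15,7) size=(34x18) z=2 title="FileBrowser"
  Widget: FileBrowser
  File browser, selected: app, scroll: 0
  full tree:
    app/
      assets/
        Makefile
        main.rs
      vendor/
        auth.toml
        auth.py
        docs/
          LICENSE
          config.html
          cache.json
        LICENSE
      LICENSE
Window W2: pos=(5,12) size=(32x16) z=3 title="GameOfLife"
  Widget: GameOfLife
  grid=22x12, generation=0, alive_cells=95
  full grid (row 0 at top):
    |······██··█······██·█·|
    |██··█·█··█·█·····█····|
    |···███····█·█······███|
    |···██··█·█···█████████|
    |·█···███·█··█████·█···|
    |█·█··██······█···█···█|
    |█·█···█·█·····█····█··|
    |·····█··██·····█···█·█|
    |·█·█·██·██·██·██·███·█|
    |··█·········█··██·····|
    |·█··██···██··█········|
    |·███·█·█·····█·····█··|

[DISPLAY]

                                                   
                                                   
                                                   
   ┏━━━━━━━━━━━━━━━━━━━━━━━━━━━┓                   
   ┃ Minesweeper               ┃                   
   ┠───────────┏━━━━━━━━━━━━━━━━━━━━━━━━━━━━━━━━┓  
   ┃■■■■■■■■■■ ┃ FileBrowser                    ┃  
   ┃■■■■■■■■■■ ┠────────────────────────────────┨  
   ┃■■■■■■■■■■ ┃> [-] app/                      ┃  
   ┃■■■■■■■■■■ ┃    [+] assets/                 ┃  
   ┃■┏━━━━━━━━━━━━━━━━━━━━━━━━━━━━━━┓           ┃  
   ┃■┃ GameOfLife                   ┃           ┃  
   ┃■┠──────────────────────────────┨           ┃  
   ┃■┃Gen: 0                        ┃           ┃  
   ┗━┃······██··█······██·█·        ┃           ┃  
     ┃██··█·█··█·█·····█····        ┃           ┃  
     ┃···███····█·█······███        ┃           ┃  
     ┃···██··█·█···█████████        ┃           ┃  
     ┃·█···███·█··█████·█···        ┃           ┃  
     ┃█·█··██······█···█···█        ┃           ┃  
     ┃█·█···█·█·····█····█··        ┃           ┃  
     ┃·····█··██·····█···█·█        ┃           ┃  


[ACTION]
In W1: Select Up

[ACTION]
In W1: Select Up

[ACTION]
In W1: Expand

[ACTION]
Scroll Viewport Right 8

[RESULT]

                                                   
                                                   
                                                   
━━━━━━━━━━━━━━━━━━━━━━━┓                           
esweeper               ┃                           
───────┏━━━━━━━━━━━━━━━━━━━━━━━━━━━━━━━━┓          
■■■■■■ ┃ FileBrowser                    ┃          
■■■■■■ ┠────────────────────────────────┨          
■■■■■■ ┃> [-] app/                      ┃          
■■■■■■ ┃    [+] assets/                 ┃          
━━━━━━━━━━━━━━━━━━━━━━━━━━━━┓           ┃          
ameOfLife                   ┃           ┃          
────────────────────────────┨           ┃          
n: 0                        ┃           ┃          
····██··█······██·█·        ┃           ┃          
··█·█··█·█·····█····        ┃           ┃          
·███····█·█······███        ┃           ┃          
·██··█·█···█████████        ┃           ┃          
···███·█··█████·█···        ┃           ┃          
█··██······█···█···█        ┃           ┃          
█···█·█·····█····█··        ┃           ┃          
···█··██·····█···█·█        ┃           ┃          


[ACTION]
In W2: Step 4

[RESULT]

                                                   
                                                   
                                                   
━━━━━━━━━━━━━━━━━━━━━━━┓                           
esweeper               ┃                           
───────┏━━━━━━━━━━━━━━━━━━━━━━━━━━━━━━━━┓          
■■■■■■ ┃ FileBrowser                    ┃          
■■■■■■ ┠────────────────────────────────┨          
■■■■■■ ┃> [-] app/                      ┃          
■■■■■■ ┃    [+] assets/                 ┃          
━━━━━━━━━━━━━━━━━━━━━━━━━━━━┓           ┃          
ameOfLife                   ┃           ┃          
────────────────────────────┨           ┃          
n: 4                        ┃           ┃          
··█·········█·█·██··        ┃           ┃          
·█···█······███·····        ┃           ┃          
····█······█··██···█        ┃           ┃          
···█···█·······█···█        ┃           ┃          
·█·██··█··█····████·        ┃           ┃          
·█·██··██·█····█·█··        ┃           ┃          
··█████···█···█··█··        ┃           ┃          
██····█····█··█·····        ┃           ┃          


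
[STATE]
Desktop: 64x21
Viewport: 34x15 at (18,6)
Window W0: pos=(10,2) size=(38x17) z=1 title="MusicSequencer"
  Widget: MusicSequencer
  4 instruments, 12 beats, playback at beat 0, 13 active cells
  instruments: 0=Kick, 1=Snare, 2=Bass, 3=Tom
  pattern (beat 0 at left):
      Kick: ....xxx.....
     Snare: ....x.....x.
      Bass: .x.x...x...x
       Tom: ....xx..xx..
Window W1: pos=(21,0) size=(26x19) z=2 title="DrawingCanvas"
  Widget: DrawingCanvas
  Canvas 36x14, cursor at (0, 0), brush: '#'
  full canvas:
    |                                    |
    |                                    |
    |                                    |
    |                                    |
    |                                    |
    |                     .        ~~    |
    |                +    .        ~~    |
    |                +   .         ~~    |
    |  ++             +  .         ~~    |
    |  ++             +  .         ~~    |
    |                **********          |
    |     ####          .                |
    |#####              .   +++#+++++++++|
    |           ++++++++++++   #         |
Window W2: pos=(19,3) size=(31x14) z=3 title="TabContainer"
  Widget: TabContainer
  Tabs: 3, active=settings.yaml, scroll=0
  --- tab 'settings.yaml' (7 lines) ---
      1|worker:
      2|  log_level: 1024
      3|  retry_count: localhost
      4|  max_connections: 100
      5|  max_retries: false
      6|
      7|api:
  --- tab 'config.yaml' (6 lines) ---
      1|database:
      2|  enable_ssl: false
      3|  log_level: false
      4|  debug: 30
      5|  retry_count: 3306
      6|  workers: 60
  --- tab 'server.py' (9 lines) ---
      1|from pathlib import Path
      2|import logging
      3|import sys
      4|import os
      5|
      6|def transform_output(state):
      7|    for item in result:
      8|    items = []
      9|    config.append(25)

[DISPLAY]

·┃[settings.yaml]│ config.yaml ┃  
·┃─────────────────────────────┃  
█┃worker:                      ┃  
·┃  log_level: 1024            ┃  
 ┃  retry_count: localhost     ┃  
 ┃  max_connections: 100       ┃  
 ┃  max_retries: false         ┃  
 ┃                             ┃  
 ┃api:                         ┃  
 ┃                             ┃  
 ┗━━━━━━━━━━━━━━━━━━━━━━━━━━━━━┛  
   ┃                        ┃┃    
━━━┗━━━━━━━━━━━━━━━━━━━━━━━━┛┛    
                                  
                                  


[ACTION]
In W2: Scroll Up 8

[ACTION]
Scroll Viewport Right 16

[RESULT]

yaml]│ config.yaml ┃              
───────────────────┃              
                   ┃              
l: 1024            ┃              
unt: localhost     ┃              
ections: 100       ┃              
ies: false         ┃              
                   ┃              
                   ┃              
                   ┃              
━━━━━━━━━━━━━━━━━━━┛              
                ┃┃                
━━━━━━━━━━━━━━━━┛┛                
                                  
                                  


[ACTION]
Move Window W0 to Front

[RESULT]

                 ┃ ┃              
                 ┃─┃              
                 ┃ ┃              
                 ┃ ┃              
                 ┃ ┃              
                 ┃ ┃              
                 ┃ ┃              
                 ┃ ┃              
                 ┃ ┃              
                 ┃ ┃              
                 ┃━┛              
                 ┃                
━━━━━━━━━━━━━━━━━┛                
                                  
                                  


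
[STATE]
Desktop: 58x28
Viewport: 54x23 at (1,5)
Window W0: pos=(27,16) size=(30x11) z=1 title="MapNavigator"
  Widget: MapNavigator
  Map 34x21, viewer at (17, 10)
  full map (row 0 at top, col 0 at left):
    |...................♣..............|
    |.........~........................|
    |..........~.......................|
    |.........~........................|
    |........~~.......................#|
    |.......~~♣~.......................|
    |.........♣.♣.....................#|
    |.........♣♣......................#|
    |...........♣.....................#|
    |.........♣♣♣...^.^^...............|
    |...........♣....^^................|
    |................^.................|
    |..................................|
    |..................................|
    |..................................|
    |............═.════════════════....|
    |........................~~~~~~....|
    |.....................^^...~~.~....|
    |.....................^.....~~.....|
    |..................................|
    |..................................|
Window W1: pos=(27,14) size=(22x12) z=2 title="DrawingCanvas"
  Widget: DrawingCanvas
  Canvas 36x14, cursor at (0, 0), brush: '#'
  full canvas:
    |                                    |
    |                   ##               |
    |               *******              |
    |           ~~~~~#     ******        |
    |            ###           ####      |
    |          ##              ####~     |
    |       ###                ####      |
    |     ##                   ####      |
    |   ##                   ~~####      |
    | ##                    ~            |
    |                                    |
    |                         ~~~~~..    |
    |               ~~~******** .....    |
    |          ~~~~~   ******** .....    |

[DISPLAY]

                                                      
                                                      
                                                      
                                                      
                                                      
                                                      
                                                      
                                                      
                                                      
                          ┏━━━━━━━━━━━━━━━━━━━━┓      
                          ┃ DrawingCanvas      ┃      
                          ┠────────────────────┨━━━━━━
                          ┃+                   ┃      
                          ┃                   #┃──────
                          ┃               *****┃......
                          ┃           ~~~~~#   ┃......
                          ┃            ###     ┃......
                          ┃          ##        ┃......
                          ┃       ###          ┃......
                          ┃     ##             ┃......
                          ┗━━━━━━━━━━━━━━━━━━━━┛......
                          ┗━━━━━━━━━━━━━━━━━━━━━━━━━━━
                                                      


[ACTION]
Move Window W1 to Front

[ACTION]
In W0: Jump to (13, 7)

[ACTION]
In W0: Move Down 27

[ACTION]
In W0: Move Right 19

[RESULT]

                                                      
                                                      
                                                      
                                                      
                                                      
                                                      
                                                      
                                                      
                                                      
                          ┏━━━━━━━━━━━━━━━━━━━━┓      
                          ┃ DrawingCanvas      ┃      
                          ┠────────────────────┨━━━━━━
                          ┃+                   ┃      
                          ┃                   #┃──────
                          ┃               *****┃      
                          ┃           ~~~~~#   ┃      
                          ┃            ###     ┃      
                          ┃          ##        ┃      
                          ┃       ###          ┃      
                          ┃     ##             ┃      
                          ┗━━━━━━━━━━━━━━━━━━━━┛      
                          ┗━━━━━━━━━━━━━━━━━━━━━━━━━━━
                                                      


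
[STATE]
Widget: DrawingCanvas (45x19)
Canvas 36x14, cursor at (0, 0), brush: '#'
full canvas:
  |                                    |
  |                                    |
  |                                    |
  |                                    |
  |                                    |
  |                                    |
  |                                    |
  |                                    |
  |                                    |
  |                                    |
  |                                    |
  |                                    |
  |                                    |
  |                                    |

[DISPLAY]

+                                            
                                             
                                             
                                             
                                             
                                             
                                             
                                             
                                             
                                             
                                             
                                             
                                             
                                             
                                             
                                             
                                             
                                             
                                             


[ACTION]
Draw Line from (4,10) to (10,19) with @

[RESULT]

+                                            
                                             
                                             
                                             
          @                                  
           @@                                
             @                               
              @@                             
                @                            
                 @@                          
                   @                         
                                             
                                             
                                             
                                             
                                             
                                             
                                             
                                             


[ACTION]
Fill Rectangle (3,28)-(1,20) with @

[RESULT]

+                                            
                    @@@@@@@@@                
                    @@@@@@@@@                
                    @@@@@@@@@                
          @                                  
           @@                                
             @                               
              @@                             
                @                            
                 @@                          
                   @                         
                                             
                                             
                                             
                                             
                                             
                                             
                                             
                                             


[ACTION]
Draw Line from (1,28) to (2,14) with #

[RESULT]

+                                            
                    @########                
              #######@@@@@@@@                
                    @@@@@@@@@                
          @                                  
           @@                                
             @                               
              @@                             
                @                            
                 @@                          
                   @                         
                                             
                                             
                                             
                                             
                                             
                                             
                                             
                                             


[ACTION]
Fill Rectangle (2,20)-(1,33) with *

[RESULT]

+                                            
                    **************           
              ######**************           
                    @@@@@@@@@                
          @                                  
           @@                                
             @                               
              @@                             
                @                            
                 @@                          
                   @                         
                                             
                                             
                                             
                                             
                                             
                                             
                                             
                                             


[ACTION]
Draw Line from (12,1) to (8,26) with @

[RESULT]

+                                            
                    **************           
              ######**************           
                    @@@@@@@@@                
          @                                  
           @@                                
             @                               
              @@                             
                @      @@@@                  
                 @@@@@@                      
           @@@@@@  @                         
     @@@@@@                                  
 @@@@                                        
                                             
                                             
                                             
                                             
                                             
                                             


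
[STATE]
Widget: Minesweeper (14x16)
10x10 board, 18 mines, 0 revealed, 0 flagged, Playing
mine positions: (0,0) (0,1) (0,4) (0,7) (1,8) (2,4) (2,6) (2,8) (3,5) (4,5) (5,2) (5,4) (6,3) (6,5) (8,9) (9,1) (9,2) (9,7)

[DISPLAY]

■■■■■■■■■■    
■■■■■■■■■■    
■■■■■■■■■■    
■■■■■■■■■■    
■■■■■■■■■■    
■■■■■■■■■■    
■■■■■■■■■■    
■■■■■■■■■■    
■■■■■■■■■■    
■■■■■■■■■■    
              
              
              
              
              
              


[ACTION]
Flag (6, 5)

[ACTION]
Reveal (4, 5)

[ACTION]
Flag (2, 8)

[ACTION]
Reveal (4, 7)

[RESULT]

✹✹■■✹■■✹■■    
■■■■■■■■✹■    
■■■■✹■✹■✹■    
■■■■■✹■■■■    
■■■■■✹■■■■    
■■✹■✹■■■■■    
■■■✹■✹■■■■    
■■■■■■■■■■    
■■■■■■■■■✹    
■✹✹■■■■✹■■    
              
              
              
              
              
              


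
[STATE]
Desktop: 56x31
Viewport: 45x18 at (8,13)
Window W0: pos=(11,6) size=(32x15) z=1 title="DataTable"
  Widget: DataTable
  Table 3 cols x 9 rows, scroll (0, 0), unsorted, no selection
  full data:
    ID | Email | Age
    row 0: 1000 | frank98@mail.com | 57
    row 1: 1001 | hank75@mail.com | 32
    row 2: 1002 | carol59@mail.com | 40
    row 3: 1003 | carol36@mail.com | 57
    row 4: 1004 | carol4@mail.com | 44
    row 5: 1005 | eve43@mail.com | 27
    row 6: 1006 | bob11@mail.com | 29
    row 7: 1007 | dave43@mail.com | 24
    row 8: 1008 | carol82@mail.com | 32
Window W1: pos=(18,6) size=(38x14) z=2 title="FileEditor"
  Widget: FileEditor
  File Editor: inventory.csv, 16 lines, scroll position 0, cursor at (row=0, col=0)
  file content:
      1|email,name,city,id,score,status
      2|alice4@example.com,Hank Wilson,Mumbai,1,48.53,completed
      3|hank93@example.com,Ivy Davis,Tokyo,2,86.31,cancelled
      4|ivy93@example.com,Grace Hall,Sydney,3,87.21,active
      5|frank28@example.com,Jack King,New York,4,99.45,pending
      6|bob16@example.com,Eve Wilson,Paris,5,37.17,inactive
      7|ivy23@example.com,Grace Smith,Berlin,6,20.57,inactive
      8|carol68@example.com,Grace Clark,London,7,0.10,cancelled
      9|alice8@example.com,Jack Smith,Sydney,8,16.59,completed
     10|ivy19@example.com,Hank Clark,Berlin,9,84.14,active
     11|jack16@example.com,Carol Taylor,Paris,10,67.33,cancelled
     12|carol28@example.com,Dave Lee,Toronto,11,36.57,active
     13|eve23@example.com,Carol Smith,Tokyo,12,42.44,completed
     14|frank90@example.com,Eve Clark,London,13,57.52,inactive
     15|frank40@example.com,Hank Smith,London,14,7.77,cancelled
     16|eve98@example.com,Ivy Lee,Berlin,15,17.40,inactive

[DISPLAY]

   ┃1002│c┃frank28@example.com,Jack King,New 
   ┃1003│c┃bob16@example.com,Eve Wilson,Paris
   ┃1004│c┃ivy23@example.com,Grace Smith,Berl
   ┃1005│e┃carol68@example.com,Grace Clark,Lo
   ┃1006│b┃alice8@example.com,Jack Smith,Sydn
   ┃1007│d┃ivy19@example.com,Hank Clark,Berli
   ┃1008│c┗━━━━━━━━━━━━━━━━━━━━━━━━━━━━━━━━━━
   ┗━━━━━━━━━━━━━━━━━━━━━━━━━━━━━━┛          
                                             
                                             
                                             
                                             
                                             
                                             
                                             
                                             
                                             
                                             


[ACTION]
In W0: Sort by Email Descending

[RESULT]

   ┃1005│e┃frank28@example.com,Jack King,New 
   ┃1007│d┃bob16@example.com,Eve Wilson,Paris
   ┃1008│c┃ivy23@example.com,Grace Smith,Berl
   ┃1002│c┃carol68@example.com,Grace Clark,Lo
   ┃1004│c┃alice8@example.com,Jack Smith,Sydn
   ┃1003│c┃ivy19@example.com,Hank Clark,Berli
   ┃1006│b┗━━━━━━━━━━━━━━━━━━━━━━━━━━━━━━━━━━
   ┗━━━━━━━━━━━━━━━━━━━━━━━━━━━━━━┛          
                                             
                                             
                                             
                                             
                                             
                                             
                                             
                                             
                                             
                                             


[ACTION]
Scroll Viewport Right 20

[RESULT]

┃1005│e┃frank28@example.com,Jack King,New Y░┃
┃1007│d┃bob16@example.com,Eve Wilson,Paris,░┃
┃1008│c┃ivy23@example.com,Grace Smith,Berli░┃
┃1002│c┃carol68@example.com,Grace Clark,Lon░┃
┃1004│c┃alice8@example.com,Jack Smith,Sydne░┃
┃1003│c┃ivy19@example.com,Hank Clark,Berlin▼┃
┃1006│b┗━━━━━━━━━━━━━━━━━━━━━━━━━━━━━━━━━━━━┛
┗━━━━━━━━━━━━━━━━━━━━━━━━━━━━━━┛             
                                             
                                             
                                             
                                             
                                             
                                             
                                             
                                             
                                             
                                             


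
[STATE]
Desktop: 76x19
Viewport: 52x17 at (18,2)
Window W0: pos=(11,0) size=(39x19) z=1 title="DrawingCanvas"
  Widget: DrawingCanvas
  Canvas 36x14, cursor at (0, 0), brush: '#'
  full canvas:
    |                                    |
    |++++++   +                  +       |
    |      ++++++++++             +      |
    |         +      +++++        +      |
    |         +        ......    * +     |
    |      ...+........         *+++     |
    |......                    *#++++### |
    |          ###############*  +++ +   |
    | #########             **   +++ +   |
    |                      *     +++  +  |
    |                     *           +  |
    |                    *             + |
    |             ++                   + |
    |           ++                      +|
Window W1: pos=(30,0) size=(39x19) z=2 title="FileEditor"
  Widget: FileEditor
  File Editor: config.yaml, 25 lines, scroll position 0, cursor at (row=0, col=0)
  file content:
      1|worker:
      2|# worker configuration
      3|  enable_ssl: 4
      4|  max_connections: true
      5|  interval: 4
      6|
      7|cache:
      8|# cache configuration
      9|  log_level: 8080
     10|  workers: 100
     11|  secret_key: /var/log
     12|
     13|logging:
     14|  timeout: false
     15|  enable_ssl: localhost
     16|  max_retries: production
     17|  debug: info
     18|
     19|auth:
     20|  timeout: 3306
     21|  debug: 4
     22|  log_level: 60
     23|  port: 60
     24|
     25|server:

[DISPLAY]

────────────┠─────────────────────────────────────┨ 
            ┃█orker:                             ▲┃ 
   +        ┃# worker configuration              █┃ 
++++++++++  ┃  enable_ssl: 4                     ░┃ 
   +      ++┃  max_connections: true             ░┃ 
   +        ┃  interval: 4                       ░┃ 
...+........┃                                    ░┃ 
            ┃cache:                              ░┃ 
    ########┃# cache configuration               ░┃ 
####        ┃  log_level: 8080                   ░┃ 
            ┃  workers: 100                      ░┃ 
            ┃  secret_key: /var/log              ░┃ 
            ┃                                    ░┃ 
       ++   ┃logging:                            ░┃ 
     ++     ┃  timeout: false                    ░┃ 
            ┃  enable_ssl: localhost             ▼┃ 
━━━━━━━━━━━━┗━━━━━━━━━━━━━━━━━━━━━━━━━━━━━━━━━━━━━┛ 


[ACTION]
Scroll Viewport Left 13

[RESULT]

      ┠──────────────────┠──────────────────────────
      ┃+                 ┃█orker:                   
      ┃++++++   +        ┃# worker configuration    
      ┃      ++++++++++  ┃  enable_ssl: 4           
      ┃         +      ++┃  max_connections: true   
      ┃         +        ┃  interval: 4             
      ┃      ...+........┃                          
      ┃......            ┃cache:                    
      ┃          ########┃# cache configuration     
      ┃ #########        ┃  log_level: 8080         
      ┃                  ┃  workers: 100            
      ┃                  ┃  secret_key: /var/log    
      ┃                  ┃                          
      ┃             ++   ┃logging:                  
      ┃           ++     ┃  timeout: false          
      ┃                  ┃  enable_ssl: localhost   
      ┗━━━━━━━━━━━━━━━━━━┗━━━━━━━━━━━━━━━━━━━━━━━━━━


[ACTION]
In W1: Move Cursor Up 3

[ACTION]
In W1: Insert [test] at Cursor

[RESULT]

      ┠──────────────────┠──────────────────────────
      ┃+                 ┃test█orker:               
      ┃++++++   +        ┃# worker configuration    
      ┃      ++++++++++  ┃  enable_ssl: 4           
      ┃         +      ++┃  max_connections: true   
      ┃         +        ┃  interval: 4             
      ┃      ...+........┃                          
      ┃......            ┃cache:                    
      ┃          ########┃# cache configuration     
      ┃ #########        ┃  log_level: 8080         
      ┃                  ┃  workers: 100            
      ┃                  ┃  secret_key: /var/log    
      ┃                  ┃                          
      ┃             ++   ┃logging:                  
      ┃           ++     ┃  timeout: false          
      ┃                  ┃  enable_ssl: localhost   
      ┗━━━━━━━━━━━━━━━━━━┗━━━━━━━━━━━━━━━━━━━━━━━━━━


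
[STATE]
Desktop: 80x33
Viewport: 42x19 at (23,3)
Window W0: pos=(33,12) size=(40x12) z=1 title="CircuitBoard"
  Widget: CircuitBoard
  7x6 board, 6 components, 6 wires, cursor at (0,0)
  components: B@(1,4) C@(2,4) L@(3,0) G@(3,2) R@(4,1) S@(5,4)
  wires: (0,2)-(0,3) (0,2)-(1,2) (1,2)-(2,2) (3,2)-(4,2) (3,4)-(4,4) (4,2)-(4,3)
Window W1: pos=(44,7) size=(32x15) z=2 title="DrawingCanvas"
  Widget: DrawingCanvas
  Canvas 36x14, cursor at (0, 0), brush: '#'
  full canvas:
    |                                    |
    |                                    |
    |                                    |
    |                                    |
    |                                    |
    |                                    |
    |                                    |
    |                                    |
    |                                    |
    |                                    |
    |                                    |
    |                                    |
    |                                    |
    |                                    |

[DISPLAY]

                                          
                                          
                                          
                                          
                     ┏━━━━━━━━━━━━━━━━━━━━
                     ┃ DrawingCanvas      
                     ┠────────────────────
                     ┃+                   
                     ┃                    
          ┏━━━━━━━━━━┃                    
          ┃ CircuitBo┃                    
          ┠──────────┃                    
          ┃   0 1 2 3┃                    
          ┃0  [.]    ┃                    
          ┃          ┃                    
          ┃1         ┃                    
          ┃          ┃                    
          ┃2         ┃                    
          ┃          ┗━━━━━━━━━━━━━━━━━━━━


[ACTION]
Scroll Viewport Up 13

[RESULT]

                                          
                                          
                                          
                                          
                                          
                                          
                                          
                     ┏━━━━━━━━━━━━━━━━━━━━
                     ┃ DrawingCanvas      
                     ┠────────────────────
                     ┃+                   
                     ┃                    
          ┏━━━━━━━━━━┃                    
          ┃ CircuitBo┃                    
          ┠──────────┃                    
          ┃   0 1 2 3┃                    
          ┃0  [.]    ┃                    
          ┃          ┃                    
          ┃1         ┃                    


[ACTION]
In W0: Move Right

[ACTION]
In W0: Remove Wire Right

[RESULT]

                                          
                                          
                                          
                                          
                                          
                                          
                                          
                     ┏━━━━━━━━━━━━━━━━━━━━
                     ┃ DrawingCanvas      
                     ┠────────────────────
                     ┃+                   
                     ┃                    
          ┏━━━━━━━━━━┃                    
          ┃ CircuitBo┃                    
          ┠──────────┃                    
          ┃   0 1 2 3┃                    
          ┃0      [.]┃                    
          ┃          ┃                    
          ┃1         ┃                    


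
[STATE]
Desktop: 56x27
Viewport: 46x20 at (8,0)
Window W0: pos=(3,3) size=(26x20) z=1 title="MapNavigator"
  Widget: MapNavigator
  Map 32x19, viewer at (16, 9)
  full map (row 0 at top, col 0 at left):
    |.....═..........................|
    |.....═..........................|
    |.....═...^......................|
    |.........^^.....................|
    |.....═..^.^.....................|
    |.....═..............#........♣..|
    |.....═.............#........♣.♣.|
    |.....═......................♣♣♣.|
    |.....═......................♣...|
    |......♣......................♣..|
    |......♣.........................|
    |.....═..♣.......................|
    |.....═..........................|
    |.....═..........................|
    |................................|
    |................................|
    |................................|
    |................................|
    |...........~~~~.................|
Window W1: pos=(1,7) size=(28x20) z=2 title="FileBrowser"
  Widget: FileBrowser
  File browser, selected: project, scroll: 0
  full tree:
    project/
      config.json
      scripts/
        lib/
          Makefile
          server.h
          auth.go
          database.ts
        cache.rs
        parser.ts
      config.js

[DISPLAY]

                                              
                                              
                                              
━━━━━━━━━━━━━━━━━━━━┓                         
Navigator           ┃                         
────────────────────┨                         
....................┃                         
━━━━━━━━━━━━━━━━━━━━┓                         
rowser              ┃                         
────────────────────┨                         
project/            ┃                         
nfig.json           ┃                         
] scripts/          ┃                         
nfig.js             ┃                         
                    ┃                         
                    ┃                         
                    ┃                         
                    ┃                         
                    ┃                         
                    ┃                         


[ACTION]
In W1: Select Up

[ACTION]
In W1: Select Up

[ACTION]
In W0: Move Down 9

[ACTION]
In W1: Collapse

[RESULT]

                                              
                                              
                                              
━━━━━━━━━━━━━━━━━━━━┓                         
Navigator           ┃                         
────────────────────┨                         
....................┃                         
━━━━━━━━━━━━━━━━━━━━┓                         
rowser              ┃                         
────────────────────┨                         
project/            ┃                         
                    ┃                         
                    ┃                         
                    ┃                         
                    ┃                         
                    ┃                         
                    ┃                         
                    ┃                         
                    ┃                         
                    ┃                         
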